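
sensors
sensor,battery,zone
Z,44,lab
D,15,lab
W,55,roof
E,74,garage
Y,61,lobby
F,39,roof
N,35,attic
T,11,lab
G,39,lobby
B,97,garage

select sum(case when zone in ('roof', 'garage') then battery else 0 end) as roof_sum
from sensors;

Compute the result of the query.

265

sensor=Z: ✗
sensor=D: ✗
sensor=W: ✓ → 55
sensor=E: ✓ → 74
sensor=Y: ✗
sensor=F: ✓ → 39
sensor=N: ✗
sensor=T: ✗
sensor=G: ✗
sensor=B: ✓ → 97
roof_sum = 55 + 74 + 39 + 97 = 265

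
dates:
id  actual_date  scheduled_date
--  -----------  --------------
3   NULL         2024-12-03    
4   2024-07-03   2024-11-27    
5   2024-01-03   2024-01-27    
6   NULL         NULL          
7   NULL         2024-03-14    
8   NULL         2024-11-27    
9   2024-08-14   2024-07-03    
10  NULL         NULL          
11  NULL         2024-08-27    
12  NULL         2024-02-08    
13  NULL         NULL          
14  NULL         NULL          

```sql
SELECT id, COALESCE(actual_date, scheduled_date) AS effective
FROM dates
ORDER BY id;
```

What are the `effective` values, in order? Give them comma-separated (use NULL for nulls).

id=3: actual_date=NULL, scheduled_date=2024-12-03 → 2024-12-03
id=4: actual_date=2024-07-03 → 2024-07-03
id=5: actual_date=2024-01-03 → 2024-01-03
id=6: actual_date=NULL, scheduled_date=NULL (all NULL) → NULL
id=7: actual_date=NULL, scheduled_date=2024-03-14 → 2024-03-14
id=8: actual_date=NULL, scheduled_date=2024-11-27 → 2024-11-27
id=9: actual_date=2024-08-14 → 2024-08-14
id=10: actual_date=NULL, scheduled_date=NULL (all NULL) → NULL
id=11: actual_date=NULL, scheduled_date=2024-08-27 → 2024-08-27
id=12: actual_date=NULL, scheduled_date=2024-02-08 → 2024-02-08
id=13: actual_date=NULL, scheduled_date=NULL (all NULL) → NULL
id=14: actual_date=NULL, scheduled_date=NULL (all NULL) → NULL

2024-12-03, 2024-07-03, 2024-01-03, NULL, 2024-03-14, 2024-11-27, 2024-08-14, NULL, 2024-08-27, 2024-02-08, NULL, NULL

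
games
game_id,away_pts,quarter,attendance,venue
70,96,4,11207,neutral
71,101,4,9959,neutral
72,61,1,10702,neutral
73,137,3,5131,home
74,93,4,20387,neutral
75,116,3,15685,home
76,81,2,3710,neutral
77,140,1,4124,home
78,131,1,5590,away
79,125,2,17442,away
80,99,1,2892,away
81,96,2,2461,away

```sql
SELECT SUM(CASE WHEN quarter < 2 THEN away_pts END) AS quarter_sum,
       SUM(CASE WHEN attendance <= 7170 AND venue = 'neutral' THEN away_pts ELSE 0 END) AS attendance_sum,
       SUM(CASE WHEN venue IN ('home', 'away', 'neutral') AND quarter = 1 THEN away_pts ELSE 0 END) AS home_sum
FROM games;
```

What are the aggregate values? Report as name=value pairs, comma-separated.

[quarter_sum: quarter < 2]
game_id=70: ✗
game_id=71: ✗
game_id=72: ✓ → 61
game_id=73: ✗
game_id=74: ✗
game_id=75: ✗
game_id=76: ✗
game_id=77: ✓ → 140
game_id=78: ✓ → 131
game_id=79: ✗
game_id=80: ✓ → 99
game_id=81: ✗
quarter_sum = 61 + 140 + 131 + 99 = 431
—
[attendance_sum: attendance <= 7170 AND venue = 'neutral']
game_id=70: ✗
game_id=71: ✗
game_id=72: ✗
game_id=73: ✗
game_id=74: ✗
game_id=75: ✗
game_id=76: ✓ → 81
game_id=77: ✗
game_id=78: ✗
game_id=79: ✗
game_id=80: ✗
game_id=81: ✗
attendance_sum = 81
—
[home_sum: venue IN ('home', 'away', 'neutral') AND quarter = 1]
game_id=70: ✗
game_id=71: ✗
game_id=72: ✓ → 61
game_id=73: ✗
game_id=74: ✗
game_id=75: ✗
game_id=76: ✗
game_id=77: ✓ → 140
game_id=78: ✓ → 131
game_id=79: ✗
game_id=80: ✓ → 99
game_id=81: ✗
home_sum = 61 + 140 + 131 + 99 = 431

quarter_sum=431, attendance_sum=81, home_sum=431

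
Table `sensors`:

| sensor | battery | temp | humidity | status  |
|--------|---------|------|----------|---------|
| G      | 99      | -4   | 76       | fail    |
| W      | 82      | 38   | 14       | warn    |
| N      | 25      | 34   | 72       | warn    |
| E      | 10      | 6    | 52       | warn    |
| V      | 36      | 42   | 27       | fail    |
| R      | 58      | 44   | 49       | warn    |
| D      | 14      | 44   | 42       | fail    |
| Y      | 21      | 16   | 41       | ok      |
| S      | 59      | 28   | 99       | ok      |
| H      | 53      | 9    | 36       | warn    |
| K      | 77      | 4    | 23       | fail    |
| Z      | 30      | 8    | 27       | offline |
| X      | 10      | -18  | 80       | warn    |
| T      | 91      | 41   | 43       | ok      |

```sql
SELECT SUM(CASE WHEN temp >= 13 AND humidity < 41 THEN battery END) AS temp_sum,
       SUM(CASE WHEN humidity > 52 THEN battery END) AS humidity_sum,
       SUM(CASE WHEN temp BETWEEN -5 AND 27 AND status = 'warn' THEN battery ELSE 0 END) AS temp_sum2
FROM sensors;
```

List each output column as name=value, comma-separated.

[temp_sum: temp >= 13 AND humidity < 41]
sensor=G: ✗
sensor=W: ✓ → 82
sensor=N: ✗
sensor=E: ✗
sensor=V: ✓ → 36
sensor=R: ✗
sensor=D: ✗
sensor=Y: ✗
sensor=S: ✗
sensor=H: ✗
sensor=K: ✗
sensor=Z: ✗
sensor=X: ✗
sensor=T: ✗
temp_sum = 82 + 36 = 118
—
[humidity_sum: humidity > 52]
sensor=G: ✓ → 99
sensor=W: ✗
sensor=N: ✓ → 25
sensor=E: ✗
sensor=V: ✗
sensor=R: ✗
sensor=D: ✗
sensor=Y: ✗
sensor=S: ✓ → 59
sensor=H: ✗
sensor=K: ✗
sensor=Z: ✗
sensor=X: ✓ → 10
sensor=T: ✗
humidity_sum = 99 + 25 + 59 + 10 = 193
—
[temp_sum2: temp BETWEEN -5 AND 27 AND status = 'warn']
sensor=G: ✗
sensor=W: ✗
sensor=N: ✗
sensor=E: ✓ → 10
sensor=V: ✗
sensor=R: ✗
sensor=D: ✗
sensor=Y: ✗
sensor=S: ✗
sensor=H: ✓ → 53
sensor=K: ✗
sensor=Z: ✗
sensor=X: ✗
sensor=T: ✗
temp_sum2 = 10 + 53 = 63

temp_sum=118, humidity_sum=193, temp_sum2=63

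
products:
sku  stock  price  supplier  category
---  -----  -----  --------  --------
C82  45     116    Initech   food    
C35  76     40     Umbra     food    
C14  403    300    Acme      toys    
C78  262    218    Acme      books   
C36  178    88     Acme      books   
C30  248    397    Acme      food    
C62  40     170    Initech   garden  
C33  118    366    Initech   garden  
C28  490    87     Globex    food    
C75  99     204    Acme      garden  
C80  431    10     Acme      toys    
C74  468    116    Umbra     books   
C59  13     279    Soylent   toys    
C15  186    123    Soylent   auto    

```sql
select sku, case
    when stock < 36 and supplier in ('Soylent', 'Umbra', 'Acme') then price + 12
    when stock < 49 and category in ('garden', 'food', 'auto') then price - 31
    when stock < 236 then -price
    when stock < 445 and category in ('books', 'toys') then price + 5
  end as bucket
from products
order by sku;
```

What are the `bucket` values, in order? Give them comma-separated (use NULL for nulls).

sku=C14: stock < 445 and category in ('books', 'toys') → 305
sku=C15: stock < 236 → -123
sku=C28: (no match → NULL) → NULL
sku=C30: (no match → NULL) → NULL
sku=C33: stock < 236 → -366
sku=C35: stock < 236 → -40
sku=C36: stock < 236 → -88
sku=C59: stock < 36 and supplier in ('Soylent', 'Umbra', 'Acme') → 291
sku=C62: stock < 49 and category in ('garden', 'food', 'auto') → 139
sku=C74: (no match → NULL) → NULL
sku=C75: stock < 236 → -204
sku=C78: stock < 445 and category in ('books', 'toys') → 223
sku=C80: stock < 445 and category in ('books', 'toys') → 15
sku=C82: stock < 49 and category in ('garden', 'food', 'auto') → 85

305, -123, NULL, NULL, -366, -40, -88, 291, 139, NULL, -204, 223, 15, 85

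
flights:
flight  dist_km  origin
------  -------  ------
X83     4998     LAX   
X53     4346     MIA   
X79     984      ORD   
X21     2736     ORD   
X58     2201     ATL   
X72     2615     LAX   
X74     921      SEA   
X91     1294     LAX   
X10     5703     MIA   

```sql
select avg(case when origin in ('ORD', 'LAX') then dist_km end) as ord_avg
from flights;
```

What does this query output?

2525.4

flight=X83: ✓ → 4998
flight=X53: ✗
flight=X79: ✓ → 984
flight=X21: ✓ → 2736
flight=X58: ✗
flight=X72: ✓ → 2615
flight=X74: ✗
flight=X91: ✓ → 1294
flight=X10: ✗
ord_avg = (4998 + 984 + 2736 + 2615 + 1294) / 5 = 2525.4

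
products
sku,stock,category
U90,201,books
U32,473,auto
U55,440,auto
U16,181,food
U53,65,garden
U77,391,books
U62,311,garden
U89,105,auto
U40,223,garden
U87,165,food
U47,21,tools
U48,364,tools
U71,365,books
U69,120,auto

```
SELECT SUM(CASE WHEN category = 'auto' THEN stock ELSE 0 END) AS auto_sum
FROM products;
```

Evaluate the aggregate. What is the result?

sku=U90: ✗
sku=U32: ✓ → 473
sku=U55: ✓ → 440
sku=U16: ✗
sku=U53: ✗
sku=U77: ✗
sku=U62: ✗
sku=U89: ✓ → 105
sku=U40: ✗
sku=U87: ✗
sku=U47: ✗
sku=U48: ✗
sku=U71: ✗
sku=U69: ✓ → 120
auto_sum = 473 + 440 + 105 + 120 = 1138

1138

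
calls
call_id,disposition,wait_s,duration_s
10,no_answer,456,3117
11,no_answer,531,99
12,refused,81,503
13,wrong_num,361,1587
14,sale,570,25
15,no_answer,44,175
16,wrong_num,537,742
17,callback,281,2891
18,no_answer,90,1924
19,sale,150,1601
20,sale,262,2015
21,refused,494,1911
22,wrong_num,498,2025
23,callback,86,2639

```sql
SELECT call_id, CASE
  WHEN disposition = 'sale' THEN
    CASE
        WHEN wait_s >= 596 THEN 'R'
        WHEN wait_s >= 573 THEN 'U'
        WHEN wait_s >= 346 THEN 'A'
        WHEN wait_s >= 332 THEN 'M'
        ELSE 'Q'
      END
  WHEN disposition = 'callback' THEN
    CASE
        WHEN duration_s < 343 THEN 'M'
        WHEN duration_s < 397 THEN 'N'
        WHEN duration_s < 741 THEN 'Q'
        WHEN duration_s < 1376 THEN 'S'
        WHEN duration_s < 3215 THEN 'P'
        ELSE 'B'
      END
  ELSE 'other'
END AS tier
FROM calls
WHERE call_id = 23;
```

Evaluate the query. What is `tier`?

call_id = 23: disposition=callback, wait_s=86, duration_s=2639.
disposition='callback' → inner[duration_s < 3215] → P

P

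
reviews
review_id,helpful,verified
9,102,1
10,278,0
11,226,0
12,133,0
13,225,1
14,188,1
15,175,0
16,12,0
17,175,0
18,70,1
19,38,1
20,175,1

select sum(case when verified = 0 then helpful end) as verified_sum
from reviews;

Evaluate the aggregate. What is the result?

review_id=9: ✗
review_id=10: ✓ → 278
review_id=11: ✓ → 226
review_id=12: ✓ → 133
review_id=13: ✗
review_id=14: ✗
review_id=15: ✓ → 175
review_id=16: ✓ → 12
review_id=17: ✓ → 175
review_id=18: ✗
review_id=19: ✗
review_id=20: ✗
verified_sum = 278 + 226 + 133 + 175 + 12 + 175 = 999

999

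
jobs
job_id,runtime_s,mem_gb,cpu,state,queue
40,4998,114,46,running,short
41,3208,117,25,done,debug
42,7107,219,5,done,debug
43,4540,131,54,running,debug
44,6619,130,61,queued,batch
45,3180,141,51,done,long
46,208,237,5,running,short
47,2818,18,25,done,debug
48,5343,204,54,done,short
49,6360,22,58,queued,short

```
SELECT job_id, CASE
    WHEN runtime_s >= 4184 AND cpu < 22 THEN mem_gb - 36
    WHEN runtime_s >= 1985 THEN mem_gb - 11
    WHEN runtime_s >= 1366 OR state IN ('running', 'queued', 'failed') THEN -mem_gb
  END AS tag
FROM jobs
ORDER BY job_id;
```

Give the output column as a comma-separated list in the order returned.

job_id=40: runtime_s >= 1985 → 103
job_id=41: runtime_s >= 1985 → 106
job_id=42: runtime_s >= 4184 AND cpu < 22 → 183
job_id=43: runtime_s >= 1985 → 120
job_id=44: runtime_s >= 1985 → 119
job_id=45: runtime_s >= 1985 → 130
job_id=46: runtime_s >= 1366 OR state IN ('running', 'queued', 'failed') → -237
job_id=47: runtime_s >= 1985 → 7
job_id=48: runtime_s >= 1985 → 193
job_id=49: runtime_s >= 1985 → 11

103, 106, 183, 120, 119, 130, -237, 7, 193, 11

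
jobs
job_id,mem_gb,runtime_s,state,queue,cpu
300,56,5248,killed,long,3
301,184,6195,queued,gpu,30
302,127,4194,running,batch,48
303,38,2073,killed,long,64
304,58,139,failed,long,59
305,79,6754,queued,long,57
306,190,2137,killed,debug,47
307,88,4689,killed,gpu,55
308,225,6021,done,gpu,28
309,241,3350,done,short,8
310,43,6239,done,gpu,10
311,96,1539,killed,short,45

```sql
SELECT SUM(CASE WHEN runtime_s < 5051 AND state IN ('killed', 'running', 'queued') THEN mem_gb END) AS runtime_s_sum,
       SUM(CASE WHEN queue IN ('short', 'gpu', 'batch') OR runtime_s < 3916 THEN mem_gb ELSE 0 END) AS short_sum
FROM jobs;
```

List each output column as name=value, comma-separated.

[runtime_s_sum: runtime_s < 5051 AND state IN ('killed', 'running', 'queued')]
job_id=300: ✗
job_id=301: ✗
job_id=302: ✓ → 127
job_id=303: ✓ → 38
job_id=304: ✗
job_id=305: ✗
job_id=306: ✓ → 190
job_id=307: ✓ → 88
job_id=308: ✗
job_id=309: ✗
job_id=310: ✗
job_id=311: ✓ → 96
runtime_s_sum = 127 + 38 + 190 + 88 + 96 = 539
—
[short_sum: queue IN ('short', 'gpu', 'batch') OR runtime_s < 3916]
job_id=300: ✗
job_id=301: ✓ → 184
job_id=302: ✓ → 127
job_id=303: ✓ → 38
job_id=304: ✓ → 58
job_id=305: ✗
job_id=306: ✓ → 190
job_id=307: ✓ → 88
job_id=308: ✓ → 225
job_id=309: ✓ → 241
job_id=310: ✓ → 43
job_id=311: ✓ → 96
short_sum = 184 + 127 + 38 + 58 + 190 + 88 + 225 + 241 + 43 + 96 = 1290

runtime_s_sum=539, short_sum=1290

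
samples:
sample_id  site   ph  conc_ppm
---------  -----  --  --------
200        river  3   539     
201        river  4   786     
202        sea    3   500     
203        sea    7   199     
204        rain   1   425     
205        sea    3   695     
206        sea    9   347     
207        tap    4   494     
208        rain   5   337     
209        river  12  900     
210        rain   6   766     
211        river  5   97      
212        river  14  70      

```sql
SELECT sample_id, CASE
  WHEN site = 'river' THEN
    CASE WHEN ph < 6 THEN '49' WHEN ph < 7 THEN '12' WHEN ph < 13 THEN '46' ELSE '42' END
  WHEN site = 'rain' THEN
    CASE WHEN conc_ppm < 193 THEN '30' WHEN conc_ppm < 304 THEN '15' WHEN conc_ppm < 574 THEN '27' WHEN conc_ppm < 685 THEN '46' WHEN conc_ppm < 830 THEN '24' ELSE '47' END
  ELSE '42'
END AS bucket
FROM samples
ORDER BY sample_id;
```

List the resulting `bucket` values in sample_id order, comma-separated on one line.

49, 49, 42, 42, 27, 42, 42, 42, 27, 46, 24, 49, 42

sample_id=200: site='river' → inner[ph < 6] → 49
sample_id=201: site='river' → inner[ph < 6] → 49
sample_id=202: site='sea' → outer ELSE → 42
sample_id=203: site='sea' → outer ELSE → 42
sample_id=204: site='rain' → inner[conc_ppm < 574] → 27
sample_id=205: site='sea' → outer ELSE → 42
sample_id=206: site='sea' → outer ELSE → 42
sample_id=207: site='tap' → outer ELSE → 42
sample_id=208: site='rain' → inner[conc_ppm < 574] → 27
sample_id=209: site='river' → inner[ph < 13] → 46
sample_id=210: site='rain' → inner[conc_ppm < 830] → 24
sample_id=211: site='river' → inner[ph < 6] → 49
sample_id=212: site='river' → inner[ELSE] → 42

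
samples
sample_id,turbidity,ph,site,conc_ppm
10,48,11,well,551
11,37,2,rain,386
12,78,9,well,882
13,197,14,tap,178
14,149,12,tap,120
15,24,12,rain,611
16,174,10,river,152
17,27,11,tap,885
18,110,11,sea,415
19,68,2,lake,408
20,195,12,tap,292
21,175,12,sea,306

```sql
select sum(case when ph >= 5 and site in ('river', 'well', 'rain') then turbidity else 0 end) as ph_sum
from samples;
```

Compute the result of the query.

sample_id=10: ✓ → 48
sample_id=11: ✗
sample_id=12: ✓ → 78
sample_id=13: ✗
sample_id=14: ✗
sample_id=15: ✓ → 24
sample_id=16: ✓ → 174
sample_id=17: ✗
sample_id=18: ✗
sample_id=19: ✗
sample_id=20: ✗
sample_id=21: ✗
ph_sum = 48 + 78 + 24 + 174 = 324

324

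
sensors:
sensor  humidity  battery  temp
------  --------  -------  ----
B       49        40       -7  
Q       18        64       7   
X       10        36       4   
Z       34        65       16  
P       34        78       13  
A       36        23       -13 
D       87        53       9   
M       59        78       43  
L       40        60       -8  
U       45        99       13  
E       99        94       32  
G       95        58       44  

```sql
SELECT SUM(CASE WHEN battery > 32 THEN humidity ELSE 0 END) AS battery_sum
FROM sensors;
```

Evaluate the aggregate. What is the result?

570

sensor=B: ✓ → 49
sensor=Q: ✓ → 18
sensor=X: ✓ → 10
sensor=Z: ✓ → 34
sensor=P: ✓ → 34
sensor=A: ✗
sensor=D: ✓ → 87
sensor=M: ✓ → 59
sensor=L: ✓ → 40
sensor=U: ✓ → 45
sensor=E: ✓ → 99
sensor=G: ✓ → 95
battery_sum = 49 + 18 + 10 + 34 + 34 + 87 + 59 + 40 + 45 + 99 + 95 = 570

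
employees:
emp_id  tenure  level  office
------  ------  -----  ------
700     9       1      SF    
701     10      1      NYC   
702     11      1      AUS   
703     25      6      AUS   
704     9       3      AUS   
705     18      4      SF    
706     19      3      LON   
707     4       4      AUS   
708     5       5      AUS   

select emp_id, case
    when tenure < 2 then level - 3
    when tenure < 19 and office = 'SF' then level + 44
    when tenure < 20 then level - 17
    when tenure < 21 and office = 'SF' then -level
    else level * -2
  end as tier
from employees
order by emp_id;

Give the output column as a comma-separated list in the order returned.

45, -16, -16, -12, -14, 48, -14, -13, -12

emp_id=700: tenure < 19 and office = 'SF' → 45
emp_id=701: tenure < 20 → -16
emp_id=702: tenure < 20 → -16
emp_id=703: ELSE → -12
emp_id=704: tenure < 20 → -14
emp_id=705: tenure < 19 and office = 'SF' → 48
emp_id=706: tenure < 20 → -14
emp_id=707: tenure < 20 → -13
emp_id=708: tenure < 20 → -12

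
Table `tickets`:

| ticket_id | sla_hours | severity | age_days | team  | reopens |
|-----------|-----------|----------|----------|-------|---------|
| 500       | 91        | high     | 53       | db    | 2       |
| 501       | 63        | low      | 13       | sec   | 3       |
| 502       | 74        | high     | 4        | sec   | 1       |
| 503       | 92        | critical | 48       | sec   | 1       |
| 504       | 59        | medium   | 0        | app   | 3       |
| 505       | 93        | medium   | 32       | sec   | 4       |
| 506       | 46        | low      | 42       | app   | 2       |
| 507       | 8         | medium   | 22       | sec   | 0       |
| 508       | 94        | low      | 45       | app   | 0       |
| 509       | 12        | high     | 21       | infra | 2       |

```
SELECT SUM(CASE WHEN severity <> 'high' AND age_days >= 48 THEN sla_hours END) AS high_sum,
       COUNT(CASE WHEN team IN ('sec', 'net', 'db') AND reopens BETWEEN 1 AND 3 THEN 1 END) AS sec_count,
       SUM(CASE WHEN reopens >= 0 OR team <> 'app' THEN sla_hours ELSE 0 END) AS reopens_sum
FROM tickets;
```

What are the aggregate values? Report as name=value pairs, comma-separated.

high_sum=92, sec_count=4, reopens_sum=632

[high_sum: severity <> 'high' AND age_days >= 48]
ticket_id=500: ✗
ticket_id=501: ✗
ticket_id=502: ✗
ticket_id=503: ✓ → 92
ticket_id=504: ✗
ticket_id=505: ✗
ticket_id=506: ✗
ticket_id=507: ✗
ticket_id=508: ✗
ticket_id=509: ✗
high_sum = 92
—
[sec_count: team IN ('sec', 'net', 'db') AND reopens BETWEEN 1 AND 3]
ticket_id=500: ✓ → 1
ticket_id=501: ✓ → 1
ticket_id=502: ✓ → 1
ticket_id=503: ✓ → 1
ticket_id=504: ✗
ticket_id=505: ✗
ticket_id=506: ✗
ticket_id=507: ✗
ticket_id=508: ✗
ticket_id=509: ✗
sec_count = COUNT(1, 1, 1, 1) = 4
—
[reopens_sum: reopens >= 0 OR team <> 'app']
ticket_id=500: ✓ → 91
ticket_id=501: ✓ → 63
ticket_id=502: ✓ → 74
ticket_id=503: ✓ → 92
ticket_id=504: ✓ → 59
ticket_id=505: ✓ → 93
ticket_id=506: ✓ → 46
ticket_id=507: ✓ → 8
ticket_id=508: ✓ → 94
ticket_id=509: ✓ → 12
reopens_sum = 91 + 63 + 74 + 92 + 59 + 93 + 46 + 8 + 94 + 12 = 632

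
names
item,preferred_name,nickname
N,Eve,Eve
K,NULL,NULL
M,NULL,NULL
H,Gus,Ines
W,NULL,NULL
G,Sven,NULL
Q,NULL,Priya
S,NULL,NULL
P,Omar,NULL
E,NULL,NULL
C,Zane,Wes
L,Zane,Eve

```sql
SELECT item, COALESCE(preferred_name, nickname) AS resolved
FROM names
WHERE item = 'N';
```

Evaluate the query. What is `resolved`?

item = N: preferred_name=Eve, nickname=Eve.
preferred_name=Eve → Eve

Eve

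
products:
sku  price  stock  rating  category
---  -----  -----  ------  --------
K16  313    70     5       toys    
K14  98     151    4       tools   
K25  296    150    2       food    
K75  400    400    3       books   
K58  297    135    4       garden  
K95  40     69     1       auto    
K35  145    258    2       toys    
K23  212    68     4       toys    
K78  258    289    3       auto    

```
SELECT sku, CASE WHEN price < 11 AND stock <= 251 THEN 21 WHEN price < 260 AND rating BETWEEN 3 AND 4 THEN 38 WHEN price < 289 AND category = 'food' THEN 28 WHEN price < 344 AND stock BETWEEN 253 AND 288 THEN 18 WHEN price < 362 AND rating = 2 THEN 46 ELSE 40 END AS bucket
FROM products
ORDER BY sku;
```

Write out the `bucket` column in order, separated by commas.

38, 40, 38, 46, 18, 40, 40, 38, 40

sku=K14: price < 260 AND rating BETWEEN 3 AND 4 → 38
sku=K16: ELSE → 40
sku=K23: price < 260 AND rating BETWEEN 3 AND 4 → 38
sku=K25: price < 362 AND rating = 2 → 46
sku=K35: price < 344 AND stock BETWEEN 253 AND 288 → 18
sku=K58: ELSE → 40
sku=K75: ELSE → 40
sku=K78: price < 260 AND rating BETWEEN 3 AND 4 → 38
sku=K95: ELSE → 40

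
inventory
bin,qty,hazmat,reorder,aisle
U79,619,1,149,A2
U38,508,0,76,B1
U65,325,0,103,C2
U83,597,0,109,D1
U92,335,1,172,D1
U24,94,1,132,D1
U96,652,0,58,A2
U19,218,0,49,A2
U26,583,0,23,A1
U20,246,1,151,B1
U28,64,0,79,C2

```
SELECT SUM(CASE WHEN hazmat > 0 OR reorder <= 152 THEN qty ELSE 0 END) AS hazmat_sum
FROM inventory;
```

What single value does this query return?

bin=U79: ✓ → 619
bin=U38: ✓ → 508
bin=U65: ✓ → 325
bin=U83: ✓ → 597
bin=U92: ✓ → 335
bin=U24: ✓ → 94
bin=U96: ✓ → 652
bin=U19: ✓ → 218
bin=U26: ✓ → 583
bin=U20: ✓ → 246
bin=U28: ✓ → 64
hazmat_sum = 619 + 508 + 325 + 597 + 335 + 94 + 652 + 218 + 583 + 246 + 64 = 4241

4241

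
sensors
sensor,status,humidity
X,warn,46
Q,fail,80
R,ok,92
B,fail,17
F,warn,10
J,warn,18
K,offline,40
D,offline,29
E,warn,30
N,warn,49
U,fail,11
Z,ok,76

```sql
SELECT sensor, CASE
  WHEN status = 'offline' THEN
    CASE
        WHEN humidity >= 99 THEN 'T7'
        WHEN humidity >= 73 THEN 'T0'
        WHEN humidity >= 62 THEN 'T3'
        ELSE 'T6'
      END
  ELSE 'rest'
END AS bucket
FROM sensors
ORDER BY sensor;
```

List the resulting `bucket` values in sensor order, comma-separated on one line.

rest, T6, rest, rest, rest, T6, rest, rest, rest, rest, rest, rest

sensor=B: status='fail' → outer ELSE → rest
sensor=D: status='offline' → inner[ELSE] → T6
sensor=E: status='warn' → outer ELSE → rest
sensor=F: status='warn' → outer ELSE → rest
sensor=J: status='warn' → outer ELSE → rest
sensor=K: status='offline' → inner[ELSE] → T6
sensor=N: status='warn' → outer ELSE → rest
sensor=Q: status='fail' → outer ELSE → rest
sensor=R: status='ok' → outer ELSE → rest
sensor=U: status='fail' → outer ELSE → rest
sensor=X: status='warn' → outer ELSE → rest
sensor=Z: status='ok' → outer ELSE → rest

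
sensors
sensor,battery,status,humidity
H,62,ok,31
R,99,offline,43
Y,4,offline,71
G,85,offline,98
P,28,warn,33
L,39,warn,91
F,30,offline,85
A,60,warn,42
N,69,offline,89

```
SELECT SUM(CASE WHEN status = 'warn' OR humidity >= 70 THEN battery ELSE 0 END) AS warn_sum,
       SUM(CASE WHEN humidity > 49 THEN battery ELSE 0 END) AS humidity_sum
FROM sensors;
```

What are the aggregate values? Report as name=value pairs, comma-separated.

[warn_sum: status = 'warn' OR humidity >= 70]
sensor=H: ✗
sensor=R: ✗
sensor=Y: ✓ → 4
sensor=G: ✓ → 85
sensor=P: ✓ → 28
sensor=L: ✓ → 39
sensor=F: ✓ → 30
sensor=A: ✓ → 60
sensor=N: ✓ → 69
warn_sum = 4 + 85 + 28 + 39 + 30 + 60 + 69 = 315
—
[humidity_sum: humidity > 49]
sensor=H: ✗
sensor=R: ✗
sensor=Y: ✓ → 4
sensor=G: ✓ → 85
sensor=P: ✗
sensor=L: ✓ → 39
sensor=F: ✓ → 30
sensor=A: ✗
sensor=N: ✓ → 69
humidity_sum = 4 + 85 + 39 + 30 + 69 = 227

warn_sum=315, humidity_sum=227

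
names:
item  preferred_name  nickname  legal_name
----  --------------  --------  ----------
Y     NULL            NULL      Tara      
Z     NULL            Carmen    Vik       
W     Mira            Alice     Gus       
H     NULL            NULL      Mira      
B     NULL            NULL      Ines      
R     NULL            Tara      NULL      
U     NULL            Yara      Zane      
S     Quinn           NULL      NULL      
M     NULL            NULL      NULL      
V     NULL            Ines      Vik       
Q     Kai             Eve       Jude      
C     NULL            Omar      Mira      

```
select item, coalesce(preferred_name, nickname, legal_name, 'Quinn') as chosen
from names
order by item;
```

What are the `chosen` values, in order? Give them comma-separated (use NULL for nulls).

item=B: preferred_name=NULL, nickname=NULL, legal_name=Ines → Ines
item=C: preferred_name=NULL, nickname=Omar → Omar
item=H: preferred_name=NULL, nickname=NULL, legal_name=Mira → Mira
item=M: preferred_name=NULL, nickname=NULL, legal_name=NULL, → literal Quinn → Quinn
item=Q: preferred_name=Kai → Kai
item=R: preferred_name=NULL, nickname=Tara → Tara
item=S: preferred_name=Quinn → Quinn
item=U: preferred_name=NULL, nickname=Yara → Yara
item=V: preferred_name=NULL, nickname=Ines → Ines
item=W: preferred_name=Mira → Mira
item=Y: preferred_name=NULL, nickname=NULL, legal_name=Tara → Tara
item=Z: preferred_name=NULL, nickname=Carmen → Carmen

Ines, Omar, Mira, Quinn, Kai, Tara, Quinn, Yara, Ines, Mira, Tara, Carmen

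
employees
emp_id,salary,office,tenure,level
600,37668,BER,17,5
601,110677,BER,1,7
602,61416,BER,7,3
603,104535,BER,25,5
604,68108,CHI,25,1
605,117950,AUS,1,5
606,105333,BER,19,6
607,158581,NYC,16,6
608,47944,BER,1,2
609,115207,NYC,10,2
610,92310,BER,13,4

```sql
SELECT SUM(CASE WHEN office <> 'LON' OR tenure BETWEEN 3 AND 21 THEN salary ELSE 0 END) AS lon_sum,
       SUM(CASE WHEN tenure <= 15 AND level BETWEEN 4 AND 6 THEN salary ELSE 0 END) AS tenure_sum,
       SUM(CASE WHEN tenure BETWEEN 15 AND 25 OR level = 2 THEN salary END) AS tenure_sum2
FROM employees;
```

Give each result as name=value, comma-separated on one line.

[lon_sum: office <> 'LON' OR tenure BETWEEN 3 AND 21]
emp_id=600: ✓ → 37668
emp_id=601: ✓ → 110677
emp_id=602: ✓ → 61416
emp_id=603: ✓ → 104535
emp_id=604: ✓ → 68108
emp_id=605: ✓ → 117950
emp_id=606: ✓ → 105333
emp_id=607: ✓ → 158581
emp_id=608: ✓ → 47944
emp_id=609: ✓ → 115207
emp_id=610: ✓ → 92310
lon_sum = 37668 + 110677 + 61416 + 104535 + 68108 + 117950 + 105333 + 158581 + 47944 + 115207 + 92310 = 1019729
—
[tenure_sum: tenure <= 15 AND level BETWEEN 4 AND 6]
emp_id=600: ✗
emp_id=601: ✗
emp_id=602: ✗
emp_id=603: ✗
emp_id=604: ✗
emp_id=605: ✓ → 117950
emp_id=606: ✗
emp_id=607: ✗
emp_id=608: ✗
emp_id=609: ✗
emp_id=610: ✓ → 92310
tenure_sum = 117950 + 92310 = 210260
—
[tenure_sum2: tenure BETWEEN 15 AND 25 OR level = 2]
emp_id=600: ✓ → 37668
emp_id=601: ✗
emp_id=602: ✗
emp_id=603: ✓ → 104535
emp_id=604: ✓ → 68108
emp_id=605: ✗
emp_id=606: ✓ → 105333
emp_id=607: ✓ → 158581
emp_id=608: ✓ → 47944
emp_id=609: ✓ → 115207
emp_id=610: ✗
tenure_sum2 = 37668 + 104535 + 68108 + 105333 + 158581 + 47944 + 115207 = 637376

lon_sum=1019729, tenure_sum=210260, tenure_sum2=637376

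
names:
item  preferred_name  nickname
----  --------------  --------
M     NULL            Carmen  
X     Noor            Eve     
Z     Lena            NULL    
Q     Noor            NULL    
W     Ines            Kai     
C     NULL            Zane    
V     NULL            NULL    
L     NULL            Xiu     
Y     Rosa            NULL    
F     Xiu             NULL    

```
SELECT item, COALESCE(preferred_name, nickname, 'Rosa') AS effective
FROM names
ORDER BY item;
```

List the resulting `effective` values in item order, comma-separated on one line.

item=C: preferred_name=NULL, nickname=Zane → Zane
item=F: preferred_name=Xiu → Xiu
item=L: preferred_name=NULL, nickname=Xiu → Xiu
item=M: preferred_name=NULL, nickname=Carmen → Carmen
item=Q: preferred_name=Noor → Noor
item=V: preferred_name=NULL, nickname=NULL, → literal Rosa → Rosa
item=W: preferred_name=Ines → Ines
item=X: preferred_name=Noor → Noor
item=Y: preferred_name=Rosa → Rosa
item=Z: preferred_name=Lena → Lena

Zane, Xiu, Xiu, Carmen, Noor, Rosa, Ines, Noor, Rosa, Lena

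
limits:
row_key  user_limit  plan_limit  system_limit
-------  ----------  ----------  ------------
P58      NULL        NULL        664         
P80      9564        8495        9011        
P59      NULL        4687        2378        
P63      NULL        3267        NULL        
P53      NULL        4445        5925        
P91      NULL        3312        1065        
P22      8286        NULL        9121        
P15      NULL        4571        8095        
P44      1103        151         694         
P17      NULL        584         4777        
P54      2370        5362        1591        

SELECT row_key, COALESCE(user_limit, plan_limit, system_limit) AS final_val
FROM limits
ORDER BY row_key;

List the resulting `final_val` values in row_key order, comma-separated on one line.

row_key=P15: user_limit=NULL, plan_limit=4571 → 4571
row_key=P17: user_limit=NULL, plan_limit=584 → 584
row_key=P22: user_limit=8286 → 8286
row_key=P44: user_limit=1103 → 1103
row_key=P53: user_limit=NULL, plan_limit=4445 → 4445
row_key=P54: user_limit=2370 → 2370
row_key=P58: user_limit=NULL, plan_limit=NULL, system_limit=664 → 664
row_key=P59: user_limit=NULL, plan_limit=4687 → 4687
row_key=P63: user_limit=NULL, plan_limit=3267 → 3267
row_key=P80: user_limit=9564 → 9564
row_key=P91: user_limit=NULL, plan_limit=3312 → 3312

4571, 584, 8286, 1103, 4445, 2370, 664, 4687, 3267, 9564, 3312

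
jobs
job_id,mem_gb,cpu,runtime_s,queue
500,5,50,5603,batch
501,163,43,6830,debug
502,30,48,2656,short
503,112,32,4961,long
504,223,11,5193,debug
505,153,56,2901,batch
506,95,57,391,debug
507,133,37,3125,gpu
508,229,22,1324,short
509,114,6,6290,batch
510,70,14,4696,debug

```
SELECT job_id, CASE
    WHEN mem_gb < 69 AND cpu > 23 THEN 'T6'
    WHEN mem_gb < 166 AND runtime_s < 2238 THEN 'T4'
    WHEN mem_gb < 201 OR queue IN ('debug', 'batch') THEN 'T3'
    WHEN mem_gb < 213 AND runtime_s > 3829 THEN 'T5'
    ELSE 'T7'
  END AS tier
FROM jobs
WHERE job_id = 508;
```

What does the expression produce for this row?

job_id = 508: mem_gb=229, cpu=22, runtime_s=1324, queue=short.
mem_gb < 69 AND cpu > 23 → false
mem_gb < 166 AND runtime_s < 2238 → false
mem_gb < 201 OR queue IN ('debug', 'batch') → false
mem_gb < 213 AND runtime_s > 3829 → false
No prior WHEN matched → ELSE → T7

T7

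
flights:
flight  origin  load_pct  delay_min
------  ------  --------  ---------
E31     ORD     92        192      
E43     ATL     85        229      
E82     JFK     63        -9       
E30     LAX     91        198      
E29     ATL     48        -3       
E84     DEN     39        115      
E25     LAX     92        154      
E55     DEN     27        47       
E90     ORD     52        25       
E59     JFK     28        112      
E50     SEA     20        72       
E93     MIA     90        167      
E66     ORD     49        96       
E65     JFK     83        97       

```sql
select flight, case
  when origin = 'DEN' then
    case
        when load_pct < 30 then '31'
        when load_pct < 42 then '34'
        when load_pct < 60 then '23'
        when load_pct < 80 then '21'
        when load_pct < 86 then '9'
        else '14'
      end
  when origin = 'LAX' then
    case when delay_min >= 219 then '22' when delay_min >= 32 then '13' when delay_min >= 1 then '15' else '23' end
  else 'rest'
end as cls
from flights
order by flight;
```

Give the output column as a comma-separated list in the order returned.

13, rest, 13, rest, rest, rest, 31, rest, rest, rest, rest, 34, rest, rest

flight=E25: origin='LAX' → inner[delay_min >= 32] → 13
flight=E29: origin='ATL' → outer ELSE → rest
flight=E30: origin='LAX' → inner[delay_min >= 32] → 13
flight=E31: origin='ORD' → outer ELSE → rest
flight=E43: origin='ATL' → outer ELSE → rest
flight=E50: origin='SEA' → outer ELSE → rest
flight=E55: origin='DEN' → inner[load_pct < 30] → 31
flight=E59: origin='JFK' → outer ELSE → rest
flight=E65: origin='JFK' → outer ELSE → rest
flight=E66: origin='ORD' → outer ELSE → rest
flight=E82: origin='JFK' → outer ELSE → rest
flight=E84: origin='DEN' → inner[load_pct < 42] → 34
flight=E90: origin='ORD' → outer ELSE → rest
flight=E93: origin='MIA' → outer ELSE → rest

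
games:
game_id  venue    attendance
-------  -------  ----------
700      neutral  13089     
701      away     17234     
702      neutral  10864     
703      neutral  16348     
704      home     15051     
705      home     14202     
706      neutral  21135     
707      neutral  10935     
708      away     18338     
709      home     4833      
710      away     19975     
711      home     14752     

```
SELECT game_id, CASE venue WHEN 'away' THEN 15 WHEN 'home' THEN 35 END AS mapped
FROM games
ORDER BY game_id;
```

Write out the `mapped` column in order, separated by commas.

game_id=700: (no match → NULL) → NULL
game_id=701: venue='away' → 15
game_id=702: (no match → NULL) → NULL
game_id=703: (no match → NULL) → NULL
game_id=704: venue='home' → 35
game_id=705: venue='home' → 35
game_id=706: (no match → NULL) → NULL
game_id=707: (no match → NULL) → NULL
game_id=708: venue='away' → 15
game_id=709: venue='home' → 35
game_id=710: venue='away' → 15
game_id=711: venue='home' → 35

NULL, 15, NULL, NULL, 35, 35, NULL, NULL, 15, 35, 15, 35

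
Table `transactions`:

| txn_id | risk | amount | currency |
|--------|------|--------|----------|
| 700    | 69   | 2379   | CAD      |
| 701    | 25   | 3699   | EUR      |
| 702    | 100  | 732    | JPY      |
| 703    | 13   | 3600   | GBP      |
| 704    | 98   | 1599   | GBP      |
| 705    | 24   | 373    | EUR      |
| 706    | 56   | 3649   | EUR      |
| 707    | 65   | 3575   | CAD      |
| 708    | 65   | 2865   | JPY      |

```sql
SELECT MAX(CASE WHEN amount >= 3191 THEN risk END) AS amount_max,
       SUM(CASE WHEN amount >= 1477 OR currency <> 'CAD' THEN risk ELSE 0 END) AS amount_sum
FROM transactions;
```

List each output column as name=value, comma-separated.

[amount_max: amount >= 3191]
txn_id=700: ✗
txn_id=701: ✓ → 25
txn_id=702: ✗
txn_id=703: ✓ → 13
txn_id=704: ✗
txn_id=705: ✗
txn_id=706: ✓ → 56
txn_id=707: ✓ → 65
txn_id=708: ✗
amount_max = MAX(25, 13, 56, 65) = 65
—
[amount_sum: amount >= 1477 OR currency <> 'CAD']
txn_id=700: ✓ → 69
txn_id=701: ✓ → 25
txn_id=702: ✓ → 100
txn_id=703: ✓ → 13
txn_id=704: ✓ → 98
txn_id=705: ✓ → 24
txn_id=706: ✓ → 56
txn_id=707: ✓ → 65
txn_id=708: ✓ → 65
amount_sum = 69 + 25 + 100 + 13 + 98 + 24 + 56 + 65 + 65 = 515

amount_max=65, amount_sum=515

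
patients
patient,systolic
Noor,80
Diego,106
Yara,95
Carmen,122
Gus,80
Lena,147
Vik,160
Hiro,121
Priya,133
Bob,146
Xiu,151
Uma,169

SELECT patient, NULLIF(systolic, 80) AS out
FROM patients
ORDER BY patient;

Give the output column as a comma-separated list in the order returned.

patient=Bob: systolic=146 vs 80: differ → 146
patient=Carmen: systolic=122 vs 80: differ → 122
patient=Diego: systolic=106 vs 80: differ → 106
patient=Gus: systolic=80 vs 80: equal → NULL
patient=Hiro: systolic=121 vs 80: differ → 121
patient=Lena: systolic=147 vs 80: differ → 147
patient=Noor: systolic=80 vs 80: equal → NULL
patient=Priya: systolic=133 vs 80: differ → 133
patient=Uma: systolic=169 vs 80: differ → 169
patient=Vik: systolic=160 vs 80: differ → 160
patient=Xiu: systolic=151 vs 80: differ → 151
patient=Yara: systolic=95 vs 80: differ → 95

146, 122, 106, NULL, 121, 147, NULL, 133, 169, 160, 151, 95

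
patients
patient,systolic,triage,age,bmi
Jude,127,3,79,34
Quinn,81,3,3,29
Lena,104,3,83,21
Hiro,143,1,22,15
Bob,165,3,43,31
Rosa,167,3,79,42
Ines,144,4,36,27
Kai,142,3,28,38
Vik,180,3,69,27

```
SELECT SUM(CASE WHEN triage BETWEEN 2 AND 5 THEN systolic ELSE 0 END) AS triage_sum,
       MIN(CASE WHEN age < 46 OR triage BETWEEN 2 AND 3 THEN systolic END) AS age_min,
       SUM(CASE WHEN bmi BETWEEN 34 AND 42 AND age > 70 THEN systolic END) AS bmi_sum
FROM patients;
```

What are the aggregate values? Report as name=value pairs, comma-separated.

triage_sum=1110, age_min=81, bmi_sum=294

[triage_sum: triage BETWEEN 2 AND 5]
patient=Jude: ✓ → 127
patient=Quinn: ✓ → 81
patient=Lena: ✓ → 104
patient=Hiro: ✗
patient=Bob: ✓ → 165
patient=Rosa: ✓ → 167
patient=Ines: ✓ → 144
patient=Kai: ✓ → 142
patient=Vik: ✓ → 180
triage_sum = 127 + 81 + 104 + 165 + 167 + 144 + 142 + 180 = 1110
—
[age_min: age < 46 OR triage BETWEEN 2 AND 3]
patient=Jude: ✓ → 127
patient=Quinn: ✓ → 81
patient=Lena: ✓ → 104
patient=Hiro: ✓ → 143
patient=Bob: ✓ → 165
patient=Rosa: ✓ → 167
patient=Ines: ✓ → 144
patient=Kai: ✓ → 142
patient=Vik: ✓ → 180
age_min = MIN(127, 81, 104, 143, 165, 167, 144, 142, 180) = 81
—
[bmi_sum: bmi BETWEEN 34 AND 42 AND age > 70]
patient=Jude: ✓ → 127
patient=Quinn: ✗
patient=Lena: ✗
patient=Hiro: ✗
patient=Bob: ✗
patient=Rosa: ✓ → 167
patient=Ines: ✗
patient=Kai: ✗
patient=Vik: ✗
bmi_sum = 127 + 167 = 294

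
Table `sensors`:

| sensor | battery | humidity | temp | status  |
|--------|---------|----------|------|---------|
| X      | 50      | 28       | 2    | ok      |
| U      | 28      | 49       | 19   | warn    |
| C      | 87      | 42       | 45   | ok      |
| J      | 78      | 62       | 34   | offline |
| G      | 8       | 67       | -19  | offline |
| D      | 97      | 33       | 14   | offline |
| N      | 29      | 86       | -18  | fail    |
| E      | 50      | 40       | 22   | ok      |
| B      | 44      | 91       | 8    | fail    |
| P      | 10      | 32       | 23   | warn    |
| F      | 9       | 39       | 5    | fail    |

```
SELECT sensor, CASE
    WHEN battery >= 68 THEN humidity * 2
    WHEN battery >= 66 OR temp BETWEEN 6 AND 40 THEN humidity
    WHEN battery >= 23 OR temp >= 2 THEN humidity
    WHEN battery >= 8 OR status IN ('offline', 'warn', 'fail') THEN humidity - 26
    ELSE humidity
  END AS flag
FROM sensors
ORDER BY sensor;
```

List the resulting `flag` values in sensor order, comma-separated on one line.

sensor=B: battery >= 66 OR temp BETWEEN 6 AND 40 → 91
sensor=C: battery >= 68 → 84
sensor=D: battery >= 68 → 66
sensor=E: battery >= 66 OR temp BETWEEN 6 AND 40 → 40
sensor=F: battery >= 23 OR temp >= 2 → 39
sensor=G: battery >= 8 OR status IN ('offline', 'warn', 'fail') → 41
sensor=J: battery >= 68 → 124
sensor=N: battery >= 23 OR temp >= 2 → 86
sensor=P: battery >= 66 OR temp BETWEEN 6 AND 40 → 32
sensor=U: battery >= 66 OR temp BETWEEN 6 AND 40 → 49
sensor=X: battery >= 23 OR temp >= 2 → 28

91, 84, 66, 40, 39, 41, 124, 86, 32, 49, 28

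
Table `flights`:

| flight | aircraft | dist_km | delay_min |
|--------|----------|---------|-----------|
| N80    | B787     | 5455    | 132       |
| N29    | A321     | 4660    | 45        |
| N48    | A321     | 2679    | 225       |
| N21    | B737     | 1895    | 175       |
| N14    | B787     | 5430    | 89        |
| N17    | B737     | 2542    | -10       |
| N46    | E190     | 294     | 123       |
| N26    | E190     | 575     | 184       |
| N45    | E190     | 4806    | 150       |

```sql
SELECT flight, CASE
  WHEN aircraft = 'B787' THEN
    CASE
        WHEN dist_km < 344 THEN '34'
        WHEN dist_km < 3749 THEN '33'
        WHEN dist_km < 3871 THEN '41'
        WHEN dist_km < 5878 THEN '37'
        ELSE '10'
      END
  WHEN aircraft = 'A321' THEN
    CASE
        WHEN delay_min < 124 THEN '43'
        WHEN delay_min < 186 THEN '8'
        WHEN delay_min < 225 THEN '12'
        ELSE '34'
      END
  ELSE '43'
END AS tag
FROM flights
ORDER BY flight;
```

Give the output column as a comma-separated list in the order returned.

37, 43, 43, 43, 43, 43, 43, 34, 37

flight=N14: aircraft='B787' → inner[dist_km < 5878] → 37
flight=N17: aircraft='B737' → outer ELSE → 43
flight=N21: aircraft='B737' → outer ELSE → 43
flight=N26: aircraft='E190' → outer ELSE → 43
flight=N29: aircraft='A321' → inner[delay_min < 124] → 43
flight=N45: aircraft='E190' → outer ELSE → 43
flight=N46: aircraft='E190' → outer ELSE → 43
flight=N48: aircraft='A321' → inner[ELSE] → 34
flight=N80: aircraft='B787' → inner[dist_km < 5878] → 37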